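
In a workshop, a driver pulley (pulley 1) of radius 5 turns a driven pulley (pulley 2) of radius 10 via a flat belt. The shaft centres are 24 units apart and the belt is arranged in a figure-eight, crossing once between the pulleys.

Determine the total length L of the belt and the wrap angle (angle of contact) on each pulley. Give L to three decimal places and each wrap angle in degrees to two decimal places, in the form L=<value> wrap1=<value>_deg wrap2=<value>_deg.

L=104.848 wrap1=257.36_deg wrap2=257.36_deg

crossed belt: β = asin((r1+r2)/C) = asin(15/24) = 38.6822°
wrap1 = wrap2 = π + 2β = 257.3644°
tangent length = C·cosβ = 18.7350
L = (r1+r2)·wrap + 2·C·cosβ = 15·4.4919 + 2·18.7350 = 104.8478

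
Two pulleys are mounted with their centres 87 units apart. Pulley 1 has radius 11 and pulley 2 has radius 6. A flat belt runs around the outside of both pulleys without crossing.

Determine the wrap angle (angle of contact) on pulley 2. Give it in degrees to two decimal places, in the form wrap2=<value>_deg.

open belt: β = asin((r2−r1)/C) = asin(-5/87) = -3.2947°
wrap1 = π − 2β = 186.5894°
wrap2 = π + 2β = 173.4106°

wrap2=173.41_deg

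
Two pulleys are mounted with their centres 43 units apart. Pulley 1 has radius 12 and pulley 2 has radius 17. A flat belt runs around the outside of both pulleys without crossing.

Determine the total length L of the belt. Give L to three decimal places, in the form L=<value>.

open belt: β = asin((r2−r1)/C) = asin(5/43) = 6.6774°
wrap1 = π − 2β = 166.6452°
wrap2 = π + 2β = 193.3548°
tangent length = C·cosβ = 42.7083
L = r1·wrap1 + r2·wrap2 + 2·C·cosβ = 12·2.9085 + 17·3.3747 + 2·42.7083 = 177.6882

L=177.688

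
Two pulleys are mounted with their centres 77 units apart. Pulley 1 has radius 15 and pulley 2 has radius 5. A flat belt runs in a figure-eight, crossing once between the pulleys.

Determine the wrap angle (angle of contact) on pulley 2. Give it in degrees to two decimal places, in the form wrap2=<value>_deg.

wrap2=210.11_deg

crossed belt: β = asin((r1+r2)/C) = asin(20/77) = 15.0547°
wrap1 = wrap2 = π + 2β = 210.1093°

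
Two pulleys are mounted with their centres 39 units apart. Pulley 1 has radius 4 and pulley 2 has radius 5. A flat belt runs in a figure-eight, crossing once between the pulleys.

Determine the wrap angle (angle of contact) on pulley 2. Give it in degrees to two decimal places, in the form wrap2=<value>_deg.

crossed belt: β = asin((r1+r2)/C) = asin(9/39) = 13.3424°
wrap1 = wrap2 = π + 2β = 206.6847°

wrap2=206.68_deg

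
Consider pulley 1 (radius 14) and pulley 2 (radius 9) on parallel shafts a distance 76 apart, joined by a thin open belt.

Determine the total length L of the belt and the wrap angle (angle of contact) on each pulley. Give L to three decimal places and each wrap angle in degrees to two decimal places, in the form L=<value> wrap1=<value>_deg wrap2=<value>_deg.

L=224.586 wrap1=187.54_deg wrap2=172.46_deg

open belt: β = asin((r2−r1)/C) = asin(-5/76) = -3.7722°
wrap1 = π − 2β = 187.5444°
wrap2 = π + 2β = 172.4556°
tangent length = C·cosβ = 75.8353
L = r1·wrap1 + r2·wrap2 + 2·C·cosβ = 14·3.2733 + 9·3.0099 + 2·75.8353 = 224.5857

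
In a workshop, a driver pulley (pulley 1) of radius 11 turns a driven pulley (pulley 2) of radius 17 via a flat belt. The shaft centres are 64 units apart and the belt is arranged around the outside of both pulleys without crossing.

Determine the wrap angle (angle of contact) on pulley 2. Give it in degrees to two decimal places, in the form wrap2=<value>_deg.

wrap2=190.76_deg

open belt: β = asin((r2−r1)/C) = asin(6/64) = 5.3794°
wrap1 = π − 2β = 169.2412°
wrap2 = π + 2β = 190.7588°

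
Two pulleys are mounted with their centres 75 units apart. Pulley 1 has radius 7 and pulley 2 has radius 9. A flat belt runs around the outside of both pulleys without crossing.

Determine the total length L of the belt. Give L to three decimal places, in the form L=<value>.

open belt: β = asin((r2−r1)/C) = asin(2/75) = 1.5281°
wrap1 = π − 2β = 176.9439°
wrap2 = π + 2β = 183.0561°
tangent length = C·cosβ = 74.9733
L = r1·wrap1 + r2·wrap2 + 2·C·cosβ = 7·3.0883 + 9·3.1949 + 2·74.9733 = 200.3188

L=200.319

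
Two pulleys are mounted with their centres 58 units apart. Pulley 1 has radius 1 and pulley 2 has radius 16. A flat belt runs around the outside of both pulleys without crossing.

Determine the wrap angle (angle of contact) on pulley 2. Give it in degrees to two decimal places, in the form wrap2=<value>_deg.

open belt: β = asin((r2−r1)/C) = asin(15/58) = 14.9882°
wrap1 = π − 2β = 150.0235°
wrap2 = π + 2β = 209.9765°

wrap2=209.98_deg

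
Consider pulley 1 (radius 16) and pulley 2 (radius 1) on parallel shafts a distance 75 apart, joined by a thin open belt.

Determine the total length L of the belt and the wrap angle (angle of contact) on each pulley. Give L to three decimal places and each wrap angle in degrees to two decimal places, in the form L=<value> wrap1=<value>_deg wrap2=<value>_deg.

L=206.417 wrap1=203.07_deg wrap2=156.93_deg

open belt: β = asin((r2−r1)/C) = asin(-15/75) = -11.5370°
wrap1 = π − 2β = 203.0739°
wrap2 = π + 2β = 156.9261°
tangent length = C·cosβ = 73.4847
L = r1·wrap1 + r2·wrap2 + 2·C·cosβ = 16·3.5443 + 1·2.7389 + 2·73.4847 = 206.4172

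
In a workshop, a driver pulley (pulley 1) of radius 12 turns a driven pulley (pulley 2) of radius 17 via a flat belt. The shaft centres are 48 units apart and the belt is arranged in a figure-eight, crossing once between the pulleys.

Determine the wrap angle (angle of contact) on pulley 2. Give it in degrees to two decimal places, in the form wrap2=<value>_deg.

wrap2=254.34_deg

crossed belt: β = asin((r1+r2)/C) = asin(29/48) = 37.1689°
wrap1 = wrap2 = π + 2β = 254.3378°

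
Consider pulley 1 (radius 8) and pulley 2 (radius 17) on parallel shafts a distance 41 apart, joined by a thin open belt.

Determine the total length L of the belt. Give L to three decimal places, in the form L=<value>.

open belt: β = asin((r2−r1)/C) = asin(9/41) = 12.6804°
wrap1 = π − 2β = 154.6392°
wrap2 = π + 2β = 205.3608°
tangent length = C·cosβ = 40.0000
L = r1·wrap1 + r2·wrap2 + 2·C·cosβ = 8·2.6990 + 17·3.5842 + 2·40.0000 = 162.5235

L=162.523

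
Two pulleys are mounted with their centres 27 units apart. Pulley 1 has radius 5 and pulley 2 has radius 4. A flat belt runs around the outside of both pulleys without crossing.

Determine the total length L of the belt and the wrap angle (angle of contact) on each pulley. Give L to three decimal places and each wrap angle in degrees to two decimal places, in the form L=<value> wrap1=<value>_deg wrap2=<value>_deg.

open belt: β = asin((r2−r1)/C) = asin(-1/27) = -2.1226°
wrap1 = π − 2β = 184.2451°
wrap2 = π + 2β = 175.7549°
tangent length = C·cosβ = 26.9815
L = r1·wrap1 + r2·wrap2 + 2·C·cosβ = 5·3.2157 + 4·3.0675 + 2·26.9815 = 82.3114

L=82.311 wrap1=184.25_deg wrap2=175.75_deg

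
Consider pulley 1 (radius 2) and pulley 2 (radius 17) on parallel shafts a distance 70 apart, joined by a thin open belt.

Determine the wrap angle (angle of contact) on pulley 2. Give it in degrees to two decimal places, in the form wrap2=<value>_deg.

wrap2=204.75_deg

open belt: β = asin((r2−r1)/C) = asin(15/70) = 12.3736°
wrap1 = π − 2β = 155.2527°
wrap2 = π + 2β = 204.7473°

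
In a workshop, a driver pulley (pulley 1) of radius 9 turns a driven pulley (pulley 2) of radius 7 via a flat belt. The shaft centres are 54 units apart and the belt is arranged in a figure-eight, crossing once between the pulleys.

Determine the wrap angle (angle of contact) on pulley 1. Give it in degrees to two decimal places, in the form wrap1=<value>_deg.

wrap1=214.47_deg

crossed belt: β = asin((r1+r2)/C) = asin(16/54) = 17.2353°
wrap1 = wrap2 = π + 2β = 214.4706°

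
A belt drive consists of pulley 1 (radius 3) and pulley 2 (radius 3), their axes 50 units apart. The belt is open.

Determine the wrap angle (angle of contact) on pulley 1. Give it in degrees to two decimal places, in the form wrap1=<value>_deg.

open belt: β = asin((r2−r1)/C) = asin(0/50) = 0.0000°
wrap1 = π − 2β = 180.0000°
wrap2 = π + 2β = 180.0000°

wrap1=180.00_deg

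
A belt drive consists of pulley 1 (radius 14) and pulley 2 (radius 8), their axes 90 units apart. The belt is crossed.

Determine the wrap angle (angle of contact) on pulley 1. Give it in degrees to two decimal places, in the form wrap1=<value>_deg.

wrap1=208.30_deg

crossed belt: β = asin((r1+r2)/C) = asin(22/90) = 14.1490°
wrap1 = wrap2 = π + 2β = 208.2980°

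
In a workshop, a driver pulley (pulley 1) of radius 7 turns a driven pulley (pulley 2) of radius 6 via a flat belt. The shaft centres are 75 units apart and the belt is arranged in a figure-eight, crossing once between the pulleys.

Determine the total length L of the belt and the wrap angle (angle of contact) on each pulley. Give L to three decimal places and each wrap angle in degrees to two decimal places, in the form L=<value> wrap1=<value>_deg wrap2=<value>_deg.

crossed belt: β = asin((r1+r2)/C) = asin(13/75) = 9.9817°
wrap1 = wrap2 = π + 2β = 199.9634°
tangent length = C·cosβ = 73.8647
L = (r1+r2)·wrap + 2·C·cosβ = 13·3.4900 + 2·73.8647 = 193.0997

L=193.100 wrap1=199.96_deg wrap2=199.96_deg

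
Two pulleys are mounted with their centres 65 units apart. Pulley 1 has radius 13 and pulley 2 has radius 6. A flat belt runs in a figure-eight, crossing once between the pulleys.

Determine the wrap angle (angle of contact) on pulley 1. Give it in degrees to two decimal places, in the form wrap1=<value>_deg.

wrap1=213.99_deg

crossed belt: β = asin((r1+r2)/C) = asin(19/65) = 16.9962°
wrap1 = wrap2 = π + 2β = 213.9923°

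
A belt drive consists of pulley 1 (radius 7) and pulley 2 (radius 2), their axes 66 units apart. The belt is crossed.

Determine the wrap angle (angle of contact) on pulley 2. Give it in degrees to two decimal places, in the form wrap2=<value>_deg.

crossed belt: β = asin((r1+r2)/C) = asin(9/66) = 7.8375°
wrap1 = wrap2 = π + 2β = 195.6750°

wrap2=195.67_deg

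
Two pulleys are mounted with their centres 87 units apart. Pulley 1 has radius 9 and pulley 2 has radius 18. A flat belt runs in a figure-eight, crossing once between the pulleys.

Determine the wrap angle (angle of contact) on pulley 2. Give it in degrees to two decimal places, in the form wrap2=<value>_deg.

wrap2=216.16_deg

crossed belt: β = asin((r1+r2)/C) = asin(27/87) = 18.0800°
wrap1 = wrap2 = π + 2β = 216.1600°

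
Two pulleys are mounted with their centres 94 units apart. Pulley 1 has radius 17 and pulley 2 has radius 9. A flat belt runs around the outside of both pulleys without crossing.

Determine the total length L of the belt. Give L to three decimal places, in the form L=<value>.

open belt: β = asin((r2−r1)/C) = asin(-8/94) = -4.8821°
wrap1 = π − 2β = 189.7643°
wrap2 = π + 2β = 170.2357°
tangent length = C·cosβ = 93.6590
L = r1·wrap1 + r2·wrap2 + 2·C·cosβ = 17·3.3120 + 9·2.9712 + 2·93.6590 = 270.3627

L=270.363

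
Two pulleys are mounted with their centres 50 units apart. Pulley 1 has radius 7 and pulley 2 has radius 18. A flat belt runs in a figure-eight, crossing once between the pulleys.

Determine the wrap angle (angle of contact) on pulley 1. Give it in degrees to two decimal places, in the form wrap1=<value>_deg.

crossed belt: β = asin((r1+r2)/C) = asin(25/50) = 30.0000°
wrap1 = wrap2 = π + 2β = 240.0000°

wrap1=240.00_deg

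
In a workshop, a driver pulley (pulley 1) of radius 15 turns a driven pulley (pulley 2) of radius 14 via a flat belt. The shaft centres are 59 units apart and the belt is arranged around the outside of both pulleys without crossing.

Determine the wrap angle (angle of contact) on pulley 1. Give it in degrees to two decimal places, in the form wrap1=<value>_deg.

wrap1=181.94_deg

open belt: β = asin((r2−r1)/C) = asin(-1/59) = -0.9712°
wrap1 = π − 2β = 181.9423°
wrap2 = π + 2β = 178.0577°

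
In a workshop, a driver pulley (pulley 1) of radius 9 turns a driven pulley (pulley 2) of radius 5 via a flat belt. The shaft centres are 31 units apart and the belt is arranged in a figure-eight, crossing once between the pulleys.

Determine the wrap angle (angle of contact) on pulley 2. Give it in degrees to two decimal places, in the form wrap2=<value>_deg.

crossed belt: β = asin((r1+r2)/C) = asin(14/31) = 26.8472°
wrap1 = wrap2 = π + 2β = 233.6944°

wrap2=233.69_deg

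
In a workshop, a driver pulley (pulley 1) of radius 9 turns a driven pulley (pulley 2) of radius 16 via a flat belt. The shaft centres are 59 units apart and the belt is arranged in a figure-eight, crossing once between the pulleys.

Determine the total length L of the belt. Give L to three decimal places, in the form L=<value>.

crossed belt: β = asin((r1+r2)/C) = asin(25/59) = 25.0702°
wrap1 = wrap2 = π + 2β = 230.1405°
tangent length = C·cosβ = 53.4416
L = (r1+r2)·wrap + 2·C·cosβ = 25·4.0167 + 2·53.4416 = 207.3008

L=207.301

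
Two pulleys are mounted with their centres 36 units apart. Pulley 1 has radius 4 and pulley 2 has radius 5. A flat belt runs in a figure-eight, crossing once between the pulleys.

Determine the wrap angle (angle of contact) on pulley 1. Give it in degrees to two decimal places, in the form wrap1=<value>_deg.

wrap1=208.96_deg

crossed belt: β = asin((r1+r2)/C) = asin(9/36) = 14.4775°
wrap1 = wrap2 = π + 2β = 208.9550°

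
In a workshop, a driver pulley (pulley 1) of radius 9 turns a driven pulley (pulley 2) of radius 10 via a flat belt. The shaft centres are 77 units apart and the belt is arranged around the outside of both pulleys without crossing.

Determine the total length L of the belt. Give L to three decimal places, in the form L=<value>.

open belt: β = asin((r2−r1)/C) = asin(1/77) = 0.7441°
wrap1 = π − 2β = 178.5118°
wrap2 = π + 2β = 181.4882°
tangent length = C·cosβ = 76.9935
L = r1·wrap1 + r2·wrap2 + 2·C·cosβ = 9·3.1156 + 10·3.1676 + 2·76.9935 = 213.7032

L=213.703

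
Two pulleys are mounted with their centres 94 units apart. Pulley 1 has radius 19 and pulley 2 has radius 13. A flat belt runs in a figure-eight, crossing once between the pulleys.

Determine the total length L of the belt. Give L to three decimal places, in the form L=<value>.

L=299.534

crossed belt: β = asin((r1+r2)/C) = asin(32/94) = 19.9028°
wrap1 = wrap2 = π + 2β = 219.8056°
tangent length = C·cosβ = 88.3855
L = (r1+r2)·wrap + 2·C·cosβ = 32·3.8363 + 2·88.3855 = 299.5336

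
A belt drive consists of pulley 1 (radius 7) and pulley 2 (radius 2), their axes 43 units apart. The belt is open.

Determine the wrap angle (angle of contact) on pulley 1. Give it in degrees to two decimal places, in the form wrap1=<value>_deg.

open belt: β = asin((r2−r1)/C) = asin(-5/43) = -6.6774°
wrap1 = π − 2β = 193.3548°
wrap2 = π + 2β = 166.6452°

wrap1=193.35_deg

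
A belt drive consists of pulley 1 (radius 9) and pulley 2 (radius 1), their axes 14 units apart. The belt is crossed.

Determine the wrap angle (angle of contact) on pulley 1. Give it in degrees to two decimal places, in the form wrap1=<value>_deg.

wrap1=271.17_deg

crossed belt: β = asin((r1+r2)/C) = asin(10/14) = 45.5847°
wrap1 = wrap2 = π + 2β = 271.1694°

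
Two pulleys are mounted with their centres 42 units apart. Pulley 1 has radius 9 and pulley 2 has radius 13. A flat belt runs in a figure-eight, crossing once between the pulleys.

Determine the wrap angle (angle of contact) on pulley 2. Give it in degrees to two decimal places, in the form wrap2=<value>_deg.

wrap2=243.18_deg

crossed belt: β = asin((r1+r2)/C) = asin(22/42) = 31.5881°
wrap1 = wrap2 = π + 2β = 243.1763°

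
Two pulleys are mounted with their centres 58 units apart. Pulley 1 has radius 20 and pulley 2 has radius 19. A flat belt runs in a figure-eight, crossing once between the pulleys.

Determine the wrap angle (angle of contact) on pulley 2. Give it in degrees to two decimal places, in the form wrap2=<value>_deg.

wrap2=264.51_deg

crossed belt: β = asin((r1+r2)/C) = asin(39/58) = 42.2536°
wrap1 = wrap2 = π + 2β = 264.5073°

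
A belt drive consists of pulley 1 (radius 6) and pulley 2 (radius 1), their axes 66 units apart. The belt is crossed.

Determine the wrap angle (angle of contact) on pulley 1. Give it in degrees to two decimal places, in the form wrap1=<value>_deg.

crossed belt: β = asin((r1+r2)/C) = asin(7/66) = 6.0883°
wrap1 = wrap2 = π + 2β = 192.1766°

wrap1=192.18_deg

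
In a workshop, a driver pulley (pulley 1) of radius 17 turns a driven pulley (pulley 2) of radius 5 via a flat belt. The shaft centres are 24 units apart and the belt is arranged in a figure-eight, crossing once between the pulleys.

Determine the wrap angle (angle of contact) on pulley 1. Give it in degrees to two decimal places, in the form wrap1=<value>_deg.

wrap1=312.89_deg

crossed belt: β = asin((r1+r2)/C) = asin(22/24) = 66.4435°
wrap1 = wrap2 = π + 2β = 312.8871°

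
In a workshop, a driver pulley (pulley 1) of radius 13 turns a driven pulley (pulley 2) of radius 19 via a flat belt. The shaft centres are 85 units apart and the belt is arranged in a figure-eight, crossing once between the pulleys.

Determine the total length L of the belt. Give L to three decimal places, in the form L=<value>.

crossed belt: β = asin((r1+r2)/C) = asin(32/85) = 22.1152°
wrap1 = wrap2 = π + 2β = 224.2305°
tangent length = C·cosβ = 78.7464
L = (r1+r2)·wrap + 2·C·cosβ = 32·3.9136 + 2·78.7464 = 282.7268

L=282.727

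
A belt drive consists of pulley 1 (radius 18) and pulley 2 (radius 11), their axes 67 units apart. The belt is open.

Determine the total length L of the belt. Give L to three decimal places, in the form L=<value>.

open belt: β = asin((r2−r1)/C) = asin(-7/67) = -5.9971°
wrap1 = π − 2β = 191.9941°
wrap2 = π + 2β = 168.0059°
tangent length = C·cosβ = 66.6333
L = r1·wrap1 + r2·wrap2 + 2·C·cosβ = 18·3.3509 + 11·2.9323 + 2·66.6333 = 225.8382

L=225.838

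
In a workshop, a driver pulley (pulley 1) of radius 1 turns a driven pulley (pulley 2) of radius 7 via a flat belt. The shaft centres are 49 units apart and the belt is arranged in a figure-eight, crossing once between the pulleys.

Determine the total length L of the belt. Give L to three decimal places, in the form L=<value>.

L=124.442

crossed belt: β = asin((r1+r2)/C) = asin(8/49) = 9.3965°
wrap1 = wrap2 = π + 2β = 198.7930°
tangent length = C·cosβ = 48.3425
L = (r1+r2)·wrap + 2·C·cosβ = 8·3.4696 + 2·48.3425 = 124.4418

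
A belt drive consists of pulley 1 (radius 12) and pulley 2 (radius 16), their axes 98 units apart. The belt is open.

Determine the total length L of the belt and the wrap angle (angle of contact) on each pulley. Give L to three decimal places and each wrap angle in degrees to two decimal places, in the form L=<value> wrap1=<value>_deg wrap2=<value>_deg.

open belt: β = asin((r2−r1)/C) = asin(4/98) = 2.3393°
wrap1 = π − 2β = 175.3215°
wrap2 = π + 2β = 184.6785°
tangent length = C·cosβ = 97.9183
L = r1·wrap1 + r2·wrap2 + 2·C·cosβ = 12·3.0599 + 16·3.2232 + 2·97.9183 = 284.1279

L=284.128 wrap1=175.32_deg wrap2=184.68_deg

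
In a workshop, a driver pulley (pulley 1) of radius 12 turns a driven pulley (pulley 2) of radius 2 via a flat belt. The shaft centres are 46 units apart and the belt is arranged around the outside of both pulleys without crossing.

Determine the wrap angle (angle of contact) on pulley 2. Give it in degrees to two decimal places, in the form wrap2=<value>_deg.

open belt: β = asin((r2−r1)/C) = asin(-10/46) = -12.5559°
wrap1 = π − 2β = 205.1117°
wrap2 = π + 2β = 154.8883°

wrap2=154.89_deg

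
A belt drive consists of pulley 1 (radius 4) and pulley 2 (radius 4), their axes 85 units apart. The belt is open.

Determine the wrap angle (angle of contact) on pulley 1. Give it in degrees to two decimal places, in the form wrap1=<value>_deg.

open belt: β = asin((r2−r1)/C) = asin(0/85) = 0.0000°
wrap1 = π − 2β = 180.0000°
wrap2 = π + 2β = 180.0000°

wrap1=180.00_deg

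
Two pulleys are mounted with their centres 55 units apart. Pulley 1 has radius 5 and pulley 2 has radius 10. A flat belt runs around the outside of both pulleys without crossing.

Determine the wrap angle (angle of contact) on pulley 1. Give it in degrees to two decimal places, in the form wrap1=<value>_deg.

open belt: β = asin((r2−r1)/C) = asin(5/55) = 5.2159°
wrap1 = π − 2β = 169.5682°
wrap2 = π + 2β = 190.4318°

wrap1=169.57_deg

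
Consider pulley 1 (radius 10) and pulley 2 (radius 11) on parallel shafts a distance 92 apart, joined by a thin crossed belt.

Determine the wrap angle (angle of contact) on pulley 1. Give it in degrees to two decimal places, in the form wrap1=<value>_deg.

crossed belt: β = asin((r1+r2)/C) = asin(21/92) = 13.1947°
wrap1 = wrap2 = π + 2β = 206.3894°

wrap1=206.39_deg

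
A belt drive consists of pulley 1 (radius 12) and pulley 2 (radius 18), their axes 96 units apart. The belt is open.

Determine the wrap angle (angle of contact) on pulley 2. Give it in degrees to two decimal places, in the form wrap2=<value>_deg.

wrap2=187.17_deg

open belt: β = asin((r2−r1)/C) = asin(6/96) = 3.5833°
wrap1 = π − 2β = 172.8334°
wrap2 = π + 2β = 187.1666°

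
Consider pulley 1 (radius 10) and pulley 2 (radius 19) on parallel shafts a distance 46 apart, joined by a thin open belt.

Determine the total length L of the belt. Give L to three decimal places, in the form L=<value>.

open belt: β = asin((r2−r1)/C) = asin(9/46) = 11.2828°
wrap1 = π − 2β = 157.4344°
wrap2 = π + 2β = 202.5656°
tangent length = C·cosβ = 45.1110
L = r1·wrap1 + r2·wrap2 + 2·C·cosβ = 10·2.7477 + 19·3.5354 + 2·45.1110 = 184.8727

L=184.873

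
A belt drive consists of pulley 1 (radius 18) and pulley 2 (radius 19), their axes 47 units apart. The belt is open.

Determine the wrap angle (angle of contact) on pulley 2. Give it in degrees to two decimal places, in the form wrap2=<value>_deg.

wrap2=182.44_deg

open belt: β = asin((r2−r1)/C) = asin(1/47) = 1.2192°
wrap1 = π − 2β = 177.5617°
wrap2 = π + 2β = 182.4383°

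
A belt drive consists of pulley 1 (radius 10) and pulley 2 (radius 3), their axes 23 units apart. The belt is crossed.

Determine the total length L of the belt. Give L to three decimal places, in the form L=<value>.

crossed belt: β = asin((r1+r2)/C) = asin(13/23) = 34.4174°
wrap1 = wrap2 = π + 2β = 248.8348°
tangent length = C·cosβ = 18.9737
L = (r1+r2)·wrap + 2·C·cosβ = 13·4.3430 + 2·18.9737 = 94.4062

L=94.406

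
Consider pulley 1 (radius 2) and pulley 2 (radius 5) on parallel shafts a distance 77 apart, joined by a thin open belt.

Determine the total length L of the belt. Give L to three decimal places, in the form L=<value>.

open belt: β = asin((r2−r1)/C) = asin(3/77) = 2.2329°
wrap1 = π − 2β = 175.5343°
wrap2 = π + 2β = 184.4657°
tangent length = C·cosβ = 76.9415
L = r1·wrap1 + r2·wrap2 + 2·C·cosβ = 2·3.0637 + 5·3.2195 + 2·76.9415 = 176.1080

L=176.108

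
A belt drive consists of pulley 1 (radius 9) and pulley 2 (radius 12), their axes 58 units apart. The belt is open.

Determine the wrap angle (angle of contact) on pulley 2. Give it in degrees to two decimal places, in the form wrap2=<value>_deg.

open belt: β = asin((r2−r1)/C) = asin(3/58) = 2.9649°
wrap1 = π − 2β = 174.0702°
wrap2 = π + 2β = 185.9298°

wrap2=185.93_deg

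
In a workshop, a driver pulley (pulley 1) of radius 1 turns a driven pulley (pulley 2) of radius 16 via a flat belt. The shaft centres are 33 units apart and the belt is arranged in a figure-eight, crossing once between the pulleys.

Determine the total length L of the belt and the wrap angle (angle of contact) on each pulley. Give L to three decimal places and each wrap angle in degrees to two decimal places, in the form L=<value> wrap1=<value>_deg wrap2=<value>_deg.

L=128.376 wrap1=242.02_deg wrap2=242.02_deg

crossed belt: β = asin((r1+r2)/C) = asin(17/33) = 31.0076°
wrap1 = wrap2 = π + 2β = 242.0152°
tangent length = C·cosβ = 28.2843
L = (r1+r2)·wrap + 2·C·cosβ = 17·4.2240 + 2·28.2843 = 128.3759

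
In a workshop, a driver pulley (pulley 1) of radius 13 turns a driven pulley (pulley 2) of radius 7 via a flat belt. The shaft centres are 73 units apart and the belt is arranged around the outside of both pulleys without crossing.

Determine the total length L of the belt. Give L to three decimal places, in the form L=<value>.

L=209.325

open belt: β = asin((r2−r1)/C) = asin(-6/73) = -4.7146°
wrap1 = π − 2β = 189.4291°
wrap2 = π + 2β = 170.5709°
tangent length = C·cosβ = 72.7530
L = r1·wrap1 + r2·wrap2 + 2·C·cosβ = 13·3.3062 + 7·2.9770 + 2·72.7530 = 209.3253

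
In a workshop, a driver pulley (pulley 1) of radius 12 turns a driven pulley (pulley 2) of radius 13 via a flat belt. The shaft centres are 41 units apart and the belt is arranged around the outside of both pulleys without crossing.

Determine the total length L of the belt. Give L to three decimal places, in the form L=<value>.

L=160.564

open belt: β = asin((r2−r1)/C) = asin(1/41) = 1.3976°
wrap1 = π − 2β = 177.2048°
wrap2 = π + 2β = 182.7952°
tangent length = C·cosβ = 40.9878
L = r1·wrap1 + r2·wrap2 + 2·C·cosβ = 12·3.0928 + 13·3.1904 + 2·40.9878 = 160.5642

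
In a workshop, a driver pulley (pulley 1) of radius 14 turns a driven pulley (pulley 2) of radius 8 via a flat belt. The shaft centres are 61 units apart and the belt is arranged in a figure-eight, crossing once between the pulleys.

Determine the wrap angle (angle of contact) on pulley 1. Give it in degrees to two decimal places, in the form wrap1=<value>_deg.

wrap1=222.28_deg

crossed belt: β = asin((r1+r2)/C) = asin(22/61) = 21.1405°
wrap1 = wrap2 = π + 2β = 222.2809°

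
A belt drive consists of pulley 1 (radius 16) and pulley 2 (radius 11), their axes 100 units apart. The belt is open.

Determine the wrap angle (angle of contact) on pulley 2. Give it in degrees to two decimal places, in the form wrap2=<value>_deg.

wrap2=174.27_deg

open belt: β = asin((r2−r1)/C) = asin(-5/100) = -2.8660°
wrap1 = π − 2β = 185.7320°
wrap2 = π + 2β = 174.2680°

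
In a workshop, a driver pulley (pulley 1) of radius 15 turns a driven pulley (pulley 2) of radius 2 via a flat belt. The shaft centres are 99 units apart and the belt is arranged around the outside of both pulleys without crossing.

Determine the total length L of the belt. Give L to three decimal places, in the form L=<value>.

open belt: β = asin((r2−r1)/C) = asin(-13/99) = -7.5455°
wrap1 = π − 2β = 195.0910°
wrap2 = π + 2β = 164.9090°
tangent length = C·cosβ = 98.1428
L = r1·wrap1 + r2·wrap2 + 2·C·cosβ = 15·3.4050 + 2·2.8782 + 2·98.1428 = 253.1166

L=253.117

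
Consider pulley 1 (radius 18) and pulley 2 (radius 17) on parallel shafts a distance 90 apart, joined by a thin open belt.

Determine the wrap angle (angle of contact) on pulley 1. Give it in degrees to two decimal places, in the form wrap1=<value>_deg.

wrap1=181.27_deg

open belt: β = asin((r2−r1)/C) = asin(-1/90) = -0.6366°
wrap1 = π − 2β = 181.2733°
wrap2 = π + 2β = 178.7267°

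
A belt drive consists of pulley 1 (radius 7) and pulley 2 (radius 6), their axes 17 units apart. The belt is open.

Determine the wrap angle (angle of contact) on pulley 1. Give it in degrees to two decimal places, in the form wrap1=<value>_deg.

open belt: β = asin((r2−r1)/C) = asin(-1/17) = -3.3723°
wrap1 = π − 2β = 186.7446°
wrap2 = π + 2β = 173.2554°

wrap1=186.74_deg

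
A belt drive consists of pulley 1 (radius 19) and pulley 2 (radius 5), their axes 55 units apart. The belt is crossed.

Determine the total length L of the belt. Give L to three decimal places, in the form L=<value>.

crossed belt: β = asin((r1+r2)/C) = asin(24/55) = 25.8721°
wrap1 = wrap2 = π + 2β = 231.7442°
tangent length = C·cosβ = 49.4874
L = (r1+r2)·wrap + 2·C·cosβ = 24·4.0447 + 2·49.4874 = 196.0475

L=196.048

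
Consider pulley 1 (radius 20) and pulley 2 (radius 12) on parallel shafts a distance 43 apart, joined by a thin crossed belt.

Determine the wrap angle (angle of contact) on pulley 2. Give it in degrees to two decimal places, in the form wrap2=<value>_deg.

wrap2=276.18_deg

crossed belt: β = asin((r1+r2)/C) = asin(32/43) = 48.0892°
wrap1 = wrap2 = π + 2β = 276.1785°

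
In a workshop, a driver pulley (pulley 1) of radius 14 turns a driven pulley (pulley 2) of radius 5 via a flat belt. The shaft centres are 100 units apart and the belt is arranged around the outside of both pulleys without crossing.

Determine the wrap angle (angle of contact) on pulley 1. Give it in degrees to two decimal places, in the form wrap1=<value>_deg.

open belt: β = asin((r2−r1)/C) = asin(-9/100) = -5.1636°
wrap1 = π − 2β = 190.3272°
wrap2 = π + 2β = 169.6728°

wrap1=190.33_deg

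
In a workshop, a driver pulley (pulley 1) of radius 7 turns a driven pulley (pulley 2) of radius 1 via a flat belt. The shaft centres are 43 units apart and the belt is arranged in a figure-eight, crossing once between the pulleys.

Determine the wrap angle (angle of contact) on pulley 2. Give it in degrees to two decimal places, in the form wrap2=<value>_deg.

wrap2=201.44_deg

crossed belt: β = asin((r1+r2)/C) = asin(8/43) = 10.7222°
wrap1 = wrap2 = π + 2β = 201.4443°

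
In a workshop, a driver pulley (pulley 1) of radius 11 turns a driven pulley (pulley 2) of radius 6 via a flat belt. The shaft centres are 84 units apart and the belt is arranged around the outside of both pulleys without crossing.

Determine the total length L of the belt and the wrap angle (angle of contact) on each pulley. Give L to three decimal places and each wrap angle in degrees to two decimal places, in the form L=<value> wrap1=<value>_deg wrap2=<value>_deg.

L=221.705 wrap1=186.82_deg wrap2=173.18_deg

open belt: β = asin((r2−r1)/C) = asin(-5/84) = -3.4125°
wrap1 = π − 2β = 186.8250°
wrap2 = π + 2β = 173.1750°
tangent length = C·cosβ = 83.8511
L = r1·wrap1 + r2·wrap2 + 2·C·cosβ = 11·3.2607 + 6·3.0225 + 2·83.8511 = 221.7048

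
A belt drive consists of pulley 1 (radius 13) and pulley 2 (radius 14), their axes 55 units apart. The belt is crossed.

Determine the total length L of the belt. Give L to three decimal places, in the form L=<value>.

crossed belt: β = asin((r1+r2)/C) = asin(27/55) = 29.4004°
wrap1 = wrap2 = π + 2β = 238.8007°
tangent length = C·cosβ = 47.9166
L = (r1+r2)·wrap + 2·C·cosβ = 27·4.1679 + 2·47.9166 = 208.3654

L=208.365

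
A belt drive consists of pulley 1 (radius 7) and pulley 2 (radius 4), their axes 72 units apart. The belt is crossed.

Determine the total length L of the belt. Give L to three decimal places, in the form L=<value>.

L=180.241

crossed belt: β = asin((r1+r2)/C) = asin(11/72) = 8.7879°
wrap1 = wrap2 = π + 2β = 197.5759°
tangent length = C·cosβ = 71.1548
L = (r1+r2)·wrap + 2·C·cosβ = 11·3.4483 + 2·71.1548 = 180.2414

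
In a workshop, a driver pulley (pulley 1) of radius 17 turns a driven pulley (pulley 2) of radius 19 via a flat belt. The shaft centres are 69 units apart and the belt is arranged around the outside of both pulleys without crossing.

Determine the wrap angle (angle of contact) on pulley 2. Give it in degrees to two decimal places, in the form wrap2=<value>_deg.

wrap2=183.32_deg

open belt: β = asin((r2−r1)/C) = asin(2/69) = 1.6610°
wrap1 = π − 2β = 176.6780°
wrap2 = π + 2β = 183.3220°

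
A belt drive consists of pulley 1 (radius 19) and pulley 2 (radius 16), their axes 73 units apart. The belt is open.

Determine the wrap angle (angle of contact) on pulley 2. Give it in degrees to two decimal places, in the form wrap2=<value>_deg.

wrap2=175.29_deg

open belt: β = asin((r2−r1)/C) = asin(-3/73) = -2.3553°
wrap1 = π − 2β = 184.7106°
wrap2 = π + 2β = 175.2894°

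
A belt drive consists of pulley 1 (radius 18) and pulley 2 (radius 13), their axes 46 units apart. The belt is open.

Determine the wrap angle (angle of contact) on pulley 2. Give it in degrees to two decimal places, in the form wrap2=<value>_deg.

open belt: β = asin((r2−r1)/C) = asin(-5/46) = -6.2401°
wrap1 = π − 2β = 192.4803°
wrap2 = π + 2β = 167.5197°

wrap2=167.52_deg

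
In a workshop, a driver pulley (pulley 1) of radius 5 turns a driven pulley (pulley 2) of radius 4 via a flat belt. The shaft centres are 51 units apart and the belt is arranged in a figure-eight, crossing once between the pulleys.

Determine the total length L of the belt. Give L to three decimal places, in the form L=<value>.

crossed belt: β = asin((r1+r2)/C) = asin(9/51) = 10.1642°
wrap1 = wrap2 = π + 2β = 200.3285°
tangent length = C·cosβ = 50.1996
L = (r1+r2)·wrap + 2·C·cosβ = 9·3.4964 + 2·50.1996 = 131.8667

L=131.867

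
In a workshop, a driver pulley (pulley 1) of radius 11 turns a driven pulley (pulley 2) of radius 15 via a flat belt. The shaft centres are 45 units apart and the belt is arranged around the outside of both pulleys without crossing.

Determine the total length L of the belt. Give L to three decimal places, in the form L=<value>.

L=172.037

open belt: β = asin((r2−r1)/C) = asin(4/45) = 5.0997°
wrap1 = π − 2β = 169.8006°
wrap2 = π + 2β = 190.1994°
tangent length = C·cosβ = 44.8219
L = r1·wrap1 + r2·wrap2 + 2·C·cosβ = 11·2.9636 + 15·3.3196 + 2·44.8219 = 172.0372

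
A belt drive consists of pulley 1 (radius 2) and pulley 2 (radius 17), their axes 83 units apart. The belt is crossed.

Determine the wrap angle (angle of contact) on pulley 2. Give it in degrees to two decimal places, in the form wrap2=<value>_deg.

wrap2=206.47_deg

crossed belt: β = asin((r1+r2)/C) = asin(19/83) = 13.2332°
wrap1 = wrap2 = π + 2β = 206.4665°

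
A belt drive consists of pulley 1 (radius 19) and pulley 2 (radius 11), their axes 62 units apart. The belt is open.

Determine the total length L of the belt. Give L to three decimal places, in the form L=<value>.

L=219.281

open belt: β = asin((r2−r1)/C) = asin(-8/62) = -7.4137°
wrap1 = π − 2β = 194.8273°
wrap2 = π + 2β = 165.1727°
tangent length = C·cosβ = 61.4817
L = r1·wrap1 + r2·wrap2 + 2·C·cosβ = 19·3.4004 + 11·2.8828 + 2·61.4817 = 219.2815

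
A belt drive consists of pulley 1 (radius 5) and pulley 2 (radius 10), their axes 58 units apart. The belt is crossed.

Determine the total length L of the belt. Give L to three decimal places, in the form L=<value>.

crossed belt: β = asin((r1+r2)/C) = asin(15/58) = 14.9882°
wrap1 = wrap2 = π + 2β = 209.9765°
tangent length = C·cosβ = 56.0268
L = (r1+r2)·wrap + 2·C·cosβ = 15·3.6648 + 2·56.0268 = 167.0253

L=167.025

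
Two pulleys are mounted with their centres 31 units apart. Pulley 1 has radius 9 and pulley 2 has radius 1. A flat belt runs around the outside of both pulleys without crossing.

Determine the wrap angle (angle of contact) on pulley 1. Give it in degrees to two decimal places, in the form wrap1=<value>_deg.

wrap1=209.91_deg

open belt: β = asin((r2−r1)/C) = asin(-8/31) = -14.9552°
wrap1 = π − 2β = 209.9105°
wrap2 = π + 2β = 150.0895°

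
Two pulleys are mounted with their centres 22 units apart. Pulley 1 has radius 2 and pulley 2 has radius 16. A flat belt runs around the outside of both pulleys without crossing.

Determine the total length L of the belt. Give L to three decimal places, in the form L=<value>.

L=109.803

open belt: β = asin((r2−r1)/C) = asin(14/22) = 39.5212°
wrap1 = π − 2β = 100.9576°
wrap2 = π + 2β = 259.0424°
tangent length = C·cosβ = 16.9706
L = r1·wrap1 + r2·wrap2 + 2·C·cosβ = 2·1.7620 + 16·4.5211 + 2·16.9706 = 109.8035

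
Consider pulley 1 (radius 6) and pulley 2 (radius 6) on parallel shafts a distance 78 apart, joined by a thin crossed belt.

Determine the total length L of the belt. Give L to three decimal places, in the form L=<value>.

L=195.549

crossed belt: β = asin((r1+r2)/C) = asin(12/78) = 8.8499°
wrap1 = wrap2 = π + 2β = 197.6998°
tangent length = C·cosβ = 77.0714
L = (r1+r2)·wrap + 2·C·cosβ = 12·3.4505 + 2·77.0714 = 195.5489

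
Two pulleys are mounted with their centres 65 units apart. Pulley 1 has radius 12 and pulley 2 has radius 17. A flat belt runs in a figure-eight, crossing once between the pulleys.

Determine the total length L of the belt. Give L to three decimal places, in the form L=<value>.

L=234.273

crossed belt: β = asin((r1+r2)/C) = asin(29/65) = 26.4972°
wrap1 = wrap2 = π + 2β = 232.9944°
tangent length = C·cosβ = 58.1722
L = (r1+r2)·wrap + 2·C·cosβ = 29·4.0665 + 2·58.1722 = 234.2734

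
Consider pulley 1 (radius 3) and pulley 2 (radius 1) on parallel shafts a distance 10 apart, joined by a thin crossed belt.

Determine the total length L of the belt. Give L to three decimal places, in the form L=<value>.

crossed belt: β = asin((r1+r2)/C) = asin(4/10) = 23.5782°
wrap1 = wrap2 = π + 2β = 227.1564°
tangent length = C·cosβ = 9.1652
L = (r1+r2)·wrap + 2·C·cosβ = 4·3.9646 + 2·9.1652 = 34.1888

L=34.189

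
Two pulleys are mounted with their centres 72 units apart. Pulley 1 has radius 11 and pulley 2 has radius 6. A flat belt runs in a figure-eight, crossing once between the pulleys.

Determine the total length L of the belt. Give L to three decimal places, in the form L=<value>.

L=201.440

crossed belt: β = asin((r1+r2)/C) = asin(17/72) = 13.6571°
wrap1 = wrap2 = π + 2β = 207.3143°
tangent length = C·cosβ = 69.9643
L = (r1+r2)·wrap + 2·C·cosβ = 17·3.6183 + 2·69.9643 = 201.4399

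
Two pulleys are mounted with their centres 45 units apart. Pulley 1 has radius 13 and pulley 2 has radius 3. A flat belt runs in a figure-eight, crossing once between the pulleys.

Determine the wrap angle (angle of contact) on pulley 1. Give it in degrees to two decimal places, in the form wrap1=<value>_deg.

wrap1=221.65_deg

crossed belt: β = asin((r1+r2)/C) = asin(16/45) = 20.8275°
wrap1 = wrap2 = π + 2β = 221.6550°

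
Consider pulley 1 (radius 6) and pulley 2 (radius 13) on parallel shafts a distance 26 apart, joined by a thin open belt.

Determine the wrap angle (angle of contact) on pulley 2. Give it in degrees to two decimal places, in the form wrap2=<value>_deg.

open belt: β = asin((r2−r1)/C) = asin(7/26) = 15.6185°
wrap1 = π − 2β = 148.7630°
wrap2 = π + 2β = 211.2370°

wrap2=211.24_deg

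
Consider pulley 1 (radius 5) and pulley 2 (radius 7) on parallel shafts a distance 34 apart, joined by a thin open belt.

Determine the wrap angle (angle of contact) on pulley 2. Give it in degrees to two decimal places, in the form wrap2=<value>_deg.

open belt: β = asin((r2−r1)/C) = asin(2/34) = 3.3723°
wrap1 = π − 2β = 173.2554°
wrap2 = π + 2β = 186.7446°

wrap2=186.74_deg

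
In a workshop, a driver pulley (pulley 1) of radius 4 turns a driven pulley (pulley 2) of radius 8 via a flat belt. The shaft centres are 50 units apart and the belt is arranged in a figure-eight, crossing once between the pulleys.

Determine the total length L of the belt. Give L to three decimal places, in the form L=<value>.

L=140.593

crossed belt: β = asin((r1+r2)/C) = asin(12/50) = 13.8865°
wrap1 = wrap2 = π + 2β = 207.7731°
tangent length = C·cosβ = 48.5386
L = (r1+r2)·wrap + 2·C·cosβ = 12·3.6263 + 2·48.5386 = 140.5932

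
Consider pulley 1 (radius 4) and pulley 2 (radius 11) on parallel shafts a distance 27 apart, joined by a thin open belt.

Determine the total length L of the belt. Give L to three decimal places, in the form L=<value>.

open belt: β = asin((r2−r1)/C) = asin(7/27) = 15.0261°
wrap1 = π − 2β = 149.9478°
wrap2 = π + 2β = 210.0522°
tangent length = C·cosβ = 26.0768
L = r1·wrap1 + r2·wrap2 + 2·C·cosβ = 4·2.6171 + 11·3.6661 + 2·26.0768 = 102.9491

L=102.949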